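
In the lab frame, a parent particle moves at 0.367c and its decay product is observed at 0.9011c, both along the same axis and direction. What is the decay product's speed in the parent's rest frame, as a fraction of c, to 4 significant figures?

Inverse velocity addition: u' = (u − v)/(1 − uv/c²)
= (0.9011 − 0.367)/(1 − 0.9011×0.367) = 0.5341/0.669296 = 0.7980

u' ≈ 0.7980c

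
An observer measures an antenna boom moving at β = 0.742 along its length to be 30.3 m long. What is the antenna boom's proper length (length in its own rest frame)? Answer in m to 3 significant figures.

L₀ ≈ 45.2 m

γ = 1/√(1 − 0.742²) = 1.4916
L₀ = γL = 1.4916 × 30.3 = 45.2 m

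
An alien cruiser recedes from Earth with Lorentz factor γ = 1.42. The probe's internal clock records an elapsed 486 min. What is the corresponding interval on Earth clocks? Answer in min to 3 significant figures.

Δt ≈ 690 min

γ = 1.42 (given)
Time dilation: Δt = γτ₀ = 1.42 × 486 min = 690 min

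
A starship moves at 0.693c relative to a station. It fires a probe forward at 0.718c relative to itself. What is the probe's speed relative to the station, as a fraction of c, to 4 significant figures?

u ≈ 0.9422c

Relativistic velocity addition: u = (u' + v)/(1 + u'v/c²)
= (0.718 + 0.693)/(1 + 0.718×0.693) = 1.411/1.49757 = 0.9422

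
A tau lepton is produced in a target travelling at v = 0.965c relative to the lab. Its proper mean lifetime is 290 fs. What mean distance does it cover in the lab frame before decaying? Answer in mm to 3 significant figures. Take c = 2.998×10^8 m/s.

γ = 1/√(1 − 0.965²) = 3.8132
Dilated lifetime: Δt = γτ₀ = 3.8132 × 290 fs = 1105.8 fs
d = vΔt = 0.965c × 1105.8 fs = 2.8931×10^8 m/s × 1.1058×10^-12 s = 0.320 mm

d ≈ 0.320 mm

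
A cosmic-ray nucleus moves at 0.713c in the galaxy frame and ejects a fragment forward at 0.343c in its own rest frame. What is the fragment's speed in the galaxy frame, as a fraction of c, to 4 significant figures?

u ≈ 0.8485c

Compose boost 2: (0.343 + 0.713)/(1 + 0.343×0.713) = 1.056/1.24456 = 0.8485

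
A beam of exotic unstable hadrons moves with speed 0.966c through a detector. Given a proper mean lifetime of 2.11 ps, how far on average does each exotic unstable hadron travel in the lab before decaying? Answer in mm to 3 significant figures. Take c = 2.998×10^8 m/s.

d ≈ 2.36 mm

γ = 1/√(1 − 0.966²) = 3.8678
Dilated lifetime: Δt = γτ₀ = 3.8678 × 2.11 ps = 8.1611 ps
d = vΔt = 0.966c × 8.1611 ps = 2.8961×10^8 m/s × 8.1611×10^-12 s = 2.36 mm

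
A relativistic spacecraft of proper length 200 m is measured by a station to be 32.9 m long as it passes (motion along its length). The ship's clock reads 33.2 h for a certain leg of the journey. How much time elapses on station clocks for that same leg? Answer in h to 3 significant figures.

Δt ≈ 202 h

Length contraction ⇒ γ = L₀/L = 200/32.9 = 6.0790
Time dilation: Δt = γτ₀ = 6.0790 × 33.2 h = 202 h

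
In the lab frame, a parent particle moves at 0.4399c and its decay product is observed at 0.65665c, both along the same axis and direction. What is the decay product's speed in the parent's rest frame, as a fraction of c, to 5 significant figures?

Inverse velocity addition: u' = (u − v)/(1 − uv/c²)
= (0.65665 − 0.4399)/(1 − 0.65665×0.4399) = 0.21675/0.7111397 = 0.30479

u' ≈ 0.30479c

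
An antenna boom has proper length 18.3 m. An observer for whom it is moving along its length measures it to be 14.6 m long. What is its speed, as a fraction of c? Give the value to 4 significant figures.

β ≈ 0.6029

γ = L₀/L = 18.3/14.6 = 1.25342
β = √(1 − 1/γ²) = 0.6029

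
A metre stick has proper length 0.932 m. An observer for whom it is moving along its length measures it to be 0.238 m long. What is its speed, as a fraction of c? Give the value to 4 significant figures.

β ≈ 0.9668

γ = L₀/L = 0.932/0.238 = 3.91597
β = √(1 − 1/γ²) = 0.9668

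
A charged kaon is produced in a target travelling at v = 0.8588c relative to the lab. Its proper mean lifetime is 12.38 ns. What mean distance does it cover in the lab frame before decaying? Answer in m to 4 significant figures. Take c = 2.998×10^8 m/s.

γ = 1/√(1 − 0.8588²) = 1.95194
Dilated lifetime: Δt = γτ₀ = 1.95194 × 12.38 ns = 24.1650 ns
d = vΔt = 0.8588c × 24.1650 ns = 2.57468×10^8 m/s × 2.41650×10^-8 s = 6.222 m

d ≈ 6.222 m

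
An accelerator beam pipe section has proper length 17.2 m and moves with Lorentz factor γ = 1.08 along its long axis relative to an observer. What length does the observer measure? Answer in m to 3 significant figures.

L ≈ 15.9 m

γ = 1.08 (given)
Length contraction: L = L₀/γ = 17.2/1.08 = 15.9 m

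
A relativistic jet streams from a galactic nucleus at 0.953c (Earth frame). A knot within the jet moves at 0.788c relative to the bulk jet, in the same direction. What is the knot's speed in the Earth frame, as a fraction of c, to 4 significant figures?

Relativistic velocity addition: u = (u' + v)/(1 + u'v/c²)
= (0.788 + 0.953)/(1 + 0.788×0.953) = 1.741/1.75096 = 0.9943

u ≈ 0.9943c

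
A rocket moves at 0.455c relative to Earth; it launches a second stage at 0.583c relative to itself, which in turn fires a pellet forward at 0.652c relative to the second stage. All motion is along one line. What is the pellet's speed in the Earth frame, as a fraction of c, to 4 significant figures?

u ≈ 0.9593c

Compose boost 2: (0.583 + 0.455)/(1 + 0.583×0.455) = 1.038/1.26526 = 0.820382
Compose boost 3: (0.652 + 0.820382)/(1 + 0.652×0.820382) = 1.47238/1.53489 = 0.9593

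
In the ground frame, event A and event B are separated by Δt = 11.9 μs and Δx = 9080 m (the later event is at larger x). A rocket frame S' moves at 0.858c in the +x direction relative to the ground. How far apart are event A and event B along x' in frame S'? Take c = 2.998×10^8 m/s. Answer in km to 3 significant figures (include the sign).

γ = 1/√(1 − 0.858²) = 1.9469
Δx' = γ(Δx − vΔt) = 1.9469 × (9080 m − 0.858×(2.998×10^8 m/s)×11.9×10^-6 s)
= 1.9469 × (6019.0 m) = 11.7 km

Δx' ≈ 11.7 km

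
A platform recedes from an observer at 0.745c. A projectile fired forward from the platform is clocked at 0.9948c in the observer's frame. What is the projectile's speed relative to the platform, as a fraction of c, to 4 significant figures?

Inverse velocity addition: u' = (u − v)/(1 − uv/c²)
= (0.9948 − 0.745)/(1 − 0.9948×0.745) = 0.2498/0.258874 = 0.9649

u' ≈ 0.9649c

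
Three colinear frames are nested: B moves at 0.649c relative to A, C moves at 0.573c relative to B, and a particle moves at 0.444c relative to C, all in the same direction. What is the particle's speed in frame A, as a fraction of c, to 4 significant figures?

Compose boost 2: (0.573 + 0.649)/(1 + 0.573×0.649) = 1.222/1.37188 = 0.890750
Compose boost 3: (0.444 + 0.890750)/(1 + 0.444×0.890750) = 1.33475/1.39549 = 0.9565

u ≈ 0.9565c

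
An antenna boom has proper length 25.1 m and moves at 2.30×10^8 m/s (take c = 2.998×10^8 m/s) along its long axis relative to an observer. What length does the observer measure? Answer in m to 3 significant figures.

L ≈ 16.1 m

β = v/c = 2.30×10^8 / 2.998×10^8 = 0.76718
γ = 1/√(1 − 0.76718²) = 1.5590
Length contraction: L = L₀/γ = 25.1/1.5590 = 16.1 m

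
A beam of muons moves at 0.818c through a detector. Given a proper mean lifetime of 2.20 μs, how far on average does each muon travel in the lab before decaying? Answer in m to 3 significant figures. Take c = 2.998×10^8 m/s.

γ = 1/√(1 − 0.818²) = 1.7385
Dilated lifetime: Δt = γτ₀ = 1.7385 × 2.20 μs = 3.8246 μs
d = vΔt = 0.818c × 3.8246 μs = 2.4524×10^8 m/s × 3.8246×10^-6 s = 938 m

d ≈ 938 m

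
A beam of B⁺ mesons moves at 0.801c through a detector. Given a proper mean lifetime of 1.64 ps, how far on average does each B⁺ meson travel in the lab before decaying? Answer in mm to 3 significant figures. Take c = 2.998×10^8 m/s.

d ≈ 0.658 mm

γ = 1/√(1 − 0.801²) = 1.6704
Dilated lifetime: Δt = γτ₀ = 1.6704 × 1.64 ps = 2.7394 ps
d = vΔt = 0.801c × 2.7394 ps = 2.4014×10^8 m/s × 2.7394×10^-12 s = 0.658 mm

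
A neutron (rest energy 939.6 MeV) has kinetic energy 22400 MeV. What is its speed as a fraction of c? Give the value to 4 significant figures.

β ≈ 0.9992

γ = 1 + K/(m₀c²) = 1 + 22400/939.6 = 24.8399
β = √(1 − 1/γ²) = 0.9992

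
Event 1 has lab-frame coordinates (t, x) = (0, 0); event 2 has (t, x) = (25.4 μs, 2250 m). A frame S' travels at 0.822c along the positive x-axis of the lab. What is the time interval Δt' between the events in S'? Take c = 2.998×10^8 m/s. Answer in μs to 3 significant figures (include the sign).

Δt' ≈ 33.8 μs

γ = 1/√(1 − 0.822²) = 1.7560
Δt' = γ(Δt − vΔx/c²) = 1.7560 × (25.4 μs − 0.822×2250 m / (2.998×10^8 m/s))
= 1.7560 × (19.231 μs) = 33.8 μs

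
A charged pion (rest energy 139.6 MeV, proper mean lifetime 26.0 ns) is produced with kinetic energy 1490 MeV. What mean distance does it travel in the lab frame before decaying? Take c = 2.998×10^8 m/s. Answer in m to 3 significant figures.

γ = 1 + K/(m₀c²) = 1 + 1490/139.6 = 11.673
β = √(1 − 1/γ²) = 0.99632
Dilated lifetime: γτ₀ = 11.673 × 26.0 ns = 303.51 ns
d = βc·γτ₀ = 0.99632 × (2.998×10^8 m/s) × 3.0351×10^-7 s = 90.7 m

d ≈ 90.7 m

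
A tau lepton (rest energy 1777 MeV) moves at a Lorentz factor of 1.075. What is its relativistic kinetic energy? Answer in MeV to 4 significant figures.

K ≈ 133.3 MeV

γ = 1.075 (given)
K = (γ − 1)m₀c² = (1.075 − 1) × 1777 MeV = 0.0750000 × 1777 MeV = 133.3 MeV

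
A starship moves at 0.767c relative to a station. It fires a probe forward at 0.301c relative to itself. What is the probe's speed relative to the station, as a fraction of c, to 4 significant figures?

Relativistic velocity addition: u = (u' + v)/(1 + u'v/c²)
= (0.301 + 0.767)/(1 + 0.301×0.767) = 1.068/1.23087 = 0.8677

u ≈ 0.8677c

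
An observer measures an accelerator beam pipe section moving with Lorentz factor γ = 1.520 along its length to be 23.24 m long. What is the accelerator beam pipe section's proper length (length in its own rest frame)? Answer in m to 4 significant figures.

L₀ ≈ 35.32 m

γ = 1.520 (given)
L₀ = γL = 1.520 × 23.24 = 35.32 m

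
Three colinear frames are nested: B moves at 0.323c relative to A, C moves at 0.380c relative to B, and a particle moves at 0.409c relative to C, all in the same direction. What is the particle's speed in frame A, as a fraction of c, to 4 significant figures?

u ≈ 0.8241c

Compose boost 2: (0.380 + 0.323)/(1 + 0.380×0.323) = 0.7030/1.12274 = 0.626147
Compose boost 3: (0.409 + 0.626147)/(1 + 0.409×0.626147) = 1.03515/1.25609 = 0.8241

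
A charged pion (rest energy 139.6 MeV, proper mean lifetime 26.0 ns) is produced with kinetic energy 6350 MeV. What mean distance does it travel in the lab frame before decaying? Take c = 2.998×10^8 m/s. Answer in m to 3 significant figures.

d ≈ 362 m

γ = 1 + K/(m₀c²) = 1 + 6350/139.6 = 46.487
β = √(1 − 1/γ²) = 0.99977
Dilated lifetime: γτ₀ = 46.487 × 26.0 ns = 1208.7 ns
d = βc·γτ₀ = 0.99977 × (2.998×10^8 m/s) × 1.2087×10^-6 s = 362 m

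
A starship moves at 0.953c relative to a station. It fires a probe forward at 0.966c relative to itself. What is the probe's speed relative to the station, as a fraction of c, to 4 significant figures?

Relativistic velocity addition: u = (u' + v)/(1 + u'v/c²)
= (0.966 + 0.953)/(1 + 0.966×0.953) = 1.919/1.92060 = 0.9992

u ≈ 0.9992c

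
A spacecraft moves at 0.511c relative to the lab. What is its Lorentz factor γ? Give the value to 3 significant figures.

γ ≈ 1.16

γ = 1/√(1 − β²) = 1/√(1 − 0.511²) = 1/√(0.73888) = 1.16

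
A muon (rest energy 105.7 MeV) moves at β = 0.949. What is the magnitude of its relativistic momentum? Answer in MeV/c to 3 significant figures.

γ = 1/√(1 − 0.949²) = 3.1718
p = γβm₀c = 3.1718 × 0.949 × 105.7 MeV/c = 318 MeV/c

p ≈ 318 MeV/c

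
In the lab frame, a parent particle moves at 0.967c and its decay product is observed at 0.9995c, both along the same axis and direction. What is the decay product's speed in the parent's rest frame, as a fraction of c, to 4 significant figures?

u' ≈ 0.9706c

Inverse velocity addition: u' = (u − v)/(1 − uv/c²)
= (0.9995 − 0.967)/(1 − 0.9995×0.967) = 0.03250/0.0334835 = 0.9706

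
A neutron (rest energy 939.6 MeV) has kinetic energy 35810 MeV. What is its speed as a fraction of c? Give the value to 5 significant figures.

β ≈ 0.99967

γ = 1 + K/(m₀c²) = 1 + 35810/939.6 = 39.11196
β = √(1 − 1/γ²) = 0.99967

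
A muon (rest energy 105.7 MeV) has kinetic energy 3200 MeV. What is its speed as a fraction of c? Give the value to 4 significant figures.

γ = 1 + K/(m₀c²) = 1 + 3200/105.7 = 31.2744
β = √(1 − 1/γ²) = 0.9995

β ≈ 0.9995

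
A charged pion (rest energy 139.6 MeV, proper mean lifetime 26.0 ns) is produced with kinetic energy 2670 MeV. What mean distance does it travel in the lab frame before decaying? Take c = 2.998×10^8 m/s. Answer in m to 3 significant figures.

γ = 1 + K/(m₀c²) = 1 + 2670/139.6 = 20.126
β = √(1 − 1/γ²) = 0.99876
Dilated lifetime: γτ₀ = 20.126 × 26.0 ns = 523.28 ns
d = βc·γτ₀ = 0.99876 × (2.998×10^8 m/s) × 5.2328×10^-7 s = 157 m

d ≈ 157 m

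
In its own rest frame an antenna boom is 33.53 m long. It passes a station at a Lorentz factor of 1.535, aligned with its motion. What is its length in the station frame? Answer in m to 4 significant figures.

L ≈ 21.84 m

γ = 1.535 (given)
Length contraction: L = L₀/γ = 33.53/1.535 = 21.84 m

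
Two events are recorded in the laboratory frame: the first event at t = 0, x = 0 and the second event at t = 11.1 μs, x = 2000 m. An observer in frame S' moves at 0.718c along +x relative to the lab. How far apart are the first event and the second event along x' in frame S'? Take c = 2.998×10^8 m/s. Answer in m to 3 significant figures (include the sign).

γ = 1/√(1 − 0.718²) = 1.4367
Δx' = γ(Δx − vΔt) = 1.4367 × (2000 m − 0.718×(2.998×10^8 m/s)×11.1×10^-6 s)
= 1.4367 × (-389.35 m) = -559 m

Δx' ≈ -559 m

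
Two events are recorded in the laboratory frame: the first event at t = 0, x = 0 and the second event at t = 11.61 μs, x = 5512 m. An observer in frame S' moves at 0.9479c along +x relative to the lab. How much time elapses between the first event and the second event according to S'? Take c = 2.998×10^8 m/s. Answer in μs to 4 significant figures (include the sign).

Δt' ≈ -18.26 μs

γ = 1/√(1 − 0.9479²) = 3.13905
Δt' = γ(Δt − vΔx/c²) = 3.13905 × (11.61 μs − 0.9479×5512 m / (2.998×10^8 m/s))
= 3.13905 × (-5.81770 μs) = -18.26 μs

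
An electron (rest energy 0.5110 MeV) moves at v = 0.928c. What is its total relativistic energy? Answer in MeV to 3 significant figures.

E ≈ 1.37 MeV

γ = 1/√(1 − 0.928²) = 2.6840
E = γm₀c² = 2.6840 × 0.5110 MeV = 1.37 MeV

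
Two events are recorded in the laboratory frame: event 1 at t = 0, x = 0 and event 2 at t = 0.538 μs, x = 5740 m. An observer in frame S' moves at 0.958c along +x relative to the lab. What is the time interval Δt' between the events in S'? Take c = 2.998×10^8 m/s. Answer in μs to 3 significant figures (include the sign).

Δt' ≈ -62.1 μs

γ = 1/√(1 − 0.958²) = 3.4871
Δt' = γ(Δt − vΔx/c²) = 3.4871 × (0.538 μs − 0.958×5740 m / (2.998×10^8 m/s))
= 3.4871 × (-17.804 μs) = -62.1 μs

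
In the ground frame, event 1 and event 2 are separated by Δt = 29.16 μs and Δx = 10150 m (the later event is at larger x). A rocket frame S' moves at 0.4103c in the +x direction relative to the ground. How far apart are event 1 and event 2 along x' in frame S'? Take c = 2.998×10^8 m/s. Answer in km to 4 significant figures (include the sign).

γ = 1/√(1 − 0.4103²) = 1.09655
Δx' = γ(Δx − vΔt) = 1.09655 × (10150 m − 0.4103×(2.998×10^8 m/s)×29.16×10^-6 s)
= 1.09655 × (6563.09 m) = 7.197 km

Δx' ≈ 7.197 km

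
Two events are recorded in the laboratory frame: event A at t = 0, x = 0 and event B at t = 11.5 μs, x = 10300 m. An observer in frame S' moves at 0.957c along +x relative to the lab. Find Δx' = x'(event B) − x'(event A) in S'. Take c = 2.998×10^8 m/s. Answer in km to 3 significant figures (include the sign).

γ = 1/√(1 − 0.957²) = 3.4472
Δx' = γ(Δx − vΔt) = 3.4472 × (10300 m − 0.957×(2.998×10^8 m/s)×11.5×10^-6 s)
= 3.4472 × (7000.6 m) = 24.1 km

Δx' ≈ 24.1 km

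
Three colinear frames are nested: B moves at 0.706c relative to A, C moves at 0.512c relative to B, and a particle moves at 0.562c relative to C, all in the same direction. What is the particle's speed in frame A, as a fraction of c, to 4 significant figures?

u ≈ 0.9693c

Compose boost 2: (0.512 + 0.706)/(1 + 0.512×0.706) = 1.218/1.36147 = 0.894620
Compose boost 3: (0.562 + 0.894620)/(1 + 0.562×0.894620) = 1.45662/1.50278 = 0.9693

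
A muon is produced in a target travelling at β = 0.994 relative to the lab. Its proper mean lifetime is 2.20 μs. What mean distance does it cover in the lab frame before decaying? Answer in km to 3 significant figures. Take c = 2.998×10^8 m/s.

d ≈ 5.99 km

γ = 1/√(1 − 0.994²) = 9.1424
Dilated lifetime: Δt = γτ₀ = 9.1424 × 2.20 μs = 20.113 μs
d = vΔt = 0.994c × 20.113 μs = 2.9800×10^8 m/s × 2.0113×10^-5 s = 5.99 km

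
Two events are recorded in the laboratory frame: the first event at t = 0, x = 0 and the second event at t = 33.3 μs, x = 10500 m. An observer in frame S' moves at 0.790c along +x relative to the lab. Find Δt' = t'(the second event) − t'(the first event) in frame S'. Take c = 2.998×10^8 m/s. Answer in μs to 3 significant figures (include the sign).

Δt' ≈ 9.19 μs

γ = 1/√(1 − 0.790²) = 1.6310
Δt' = γ(Δt − vΔx/c²) = 1.6310 × (33.3 μs − 0.790×10500 m / (2.998×10^8 m/s))
= 1.6310 × (5.6316 μs) = 9.19 μs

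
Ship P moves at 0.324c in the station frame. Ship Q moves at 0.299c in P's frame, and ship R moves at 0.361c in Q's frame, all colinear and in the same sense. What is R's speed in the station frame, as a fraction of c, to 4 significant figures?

Compose boost 2: (0.299 + 0.324)/(1 + 0.299×0.324) = 0.6230/1.09688 = 0.567977
Compose boost 3: (0.361 + 0.567977)/(1 + 0.361×0.567977) = 0.928977/1.20504 = 0.7709

u ≈ 0.7709c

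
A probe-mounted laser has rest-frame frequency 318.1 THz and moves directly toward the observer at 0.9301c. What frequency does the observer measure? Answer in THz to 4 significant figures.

f_obs ≈ 1672 THz

Relativistic Doppler: f_obs = f_src √((1+β)/(1−β))
= 318.1 × √(1.93010/0.0699000) = 318.1 × 5.25474 = 1672 THz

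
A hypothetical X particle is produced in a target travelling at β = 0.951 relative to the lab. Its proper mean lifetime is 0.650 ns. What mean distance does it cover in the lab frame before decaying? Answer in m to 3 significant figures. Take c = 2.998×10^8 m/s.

γ = 1/√(1 − 0.951²) = 3.2342
Dilated lifetime: Δt = γτ₀ = 3.2342 × 0.650 ns = 2.1023 ns
d = vΔt = 0.951c × 2.1023 ns = 2.8511×10^8 m/s × 2.1023×10^-9 s = 0.599 m

d ≈ 0.599 m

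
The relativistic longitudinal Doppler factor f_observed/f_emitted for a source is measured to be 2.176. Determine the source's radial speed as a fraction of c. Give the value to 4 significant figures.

f_obs/f_src = √((1+β)/(1−β)) = 2.176  ⇒  (1+β)/(1−β) = 4.73498
β = |1 − D²|/(1 + D²) = |1 − 4.73498|/(1 + 4.73498) = 0.6513

β ≈ 0.6513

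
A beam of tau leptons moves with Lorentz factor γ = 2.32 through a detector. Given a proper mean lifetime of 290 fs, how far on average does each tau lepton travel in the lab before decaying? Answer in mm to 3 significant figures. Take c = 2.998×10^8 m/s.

d ≈ 0.182 mm

β = √(1 − 1/γ²) = √(1 − 1/2.32²) = 0.90234
Dilated lifetime: Δt = γτ₀ = 2.32 × 290 fs = 672.80 fs
d = vΔt = 0.90234c × 672.80 fs = 2.7052×10^8 m/s × 6.7280×10^-13 s = 0.182 mm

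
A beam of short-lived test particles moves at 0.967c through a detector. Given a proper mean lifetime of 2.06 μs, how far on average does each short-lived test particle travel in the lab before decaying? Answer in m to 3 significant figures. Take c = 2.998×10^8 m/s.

γ = 1/√(1 − 0.967²) = 3.9250
Dilated lifetime: Δt = γτ₀ = 3.9250 × 2.06 μs = 8.0855 μs
d = vΔt = 0.967c × 8.0855 μs = 2.8991×10^8 m/s × 8.0855×10^-6 s = 2340 m

d ≈ 2340 m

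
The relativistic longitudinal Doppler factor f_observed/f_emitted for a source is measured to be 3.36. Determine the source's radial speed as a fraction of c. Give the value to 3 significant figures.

f_obs/f_src = √((1+β)/(1−β)) = 3.36  ⇒  (1+β)/(1−β) = 11.290
β = |1 − D²|/(1 + D²) = |1 − 11.290|/(1 + 11.290) = 0.837

β ≈ 0.837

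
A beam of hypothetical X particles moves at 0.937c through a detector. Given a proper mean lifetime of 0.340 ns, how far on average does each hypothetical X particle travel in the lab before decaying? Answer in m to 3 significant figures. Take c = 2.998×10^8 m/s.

γ = 1/√(1 − 0.937²) = 2.8626
Dilated lifetime: Δt = γτ₀ = 2.8626 × 0.340 ns = 0.97329 ns
d = vΔt = 0.937c × 0.97329 ns = 2.8091×10^8 m/s × 9.7329×10^-10 s = 0.273 m

d ≈ 0.273 m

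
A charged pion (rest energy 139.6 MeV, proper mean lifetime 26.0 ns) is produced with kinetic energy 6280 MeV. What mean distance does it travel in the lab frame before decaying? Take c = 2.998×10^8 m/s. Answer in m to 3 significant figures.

d ≈ 358 m

γ = 1 + K/(m₀c²) = 1 + 6280/139.6 = 45.986
β = √(1 − 1/γ²) = 0.99976
Dilated lifetime: γτ₀ = 45.986 × 26.0 ns = 1195.6 ns
d = βc·γτ₀ = 0.99976 × (2.998×10^8 m/s) × 1.1956×10^-6 s = 358 m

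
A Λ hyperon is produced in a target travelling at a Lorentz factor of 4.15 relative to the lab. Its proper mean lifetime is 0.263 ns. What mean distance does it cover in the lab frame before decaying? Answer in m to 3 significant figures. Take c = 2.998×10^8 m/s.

β = √(1 − 1/γ²) = √(1 − 1/4.15²) = 0.97053
Dilated lifetime: Δt = γτ₀ = 4.15 × 0.263 ns = 1.0915 ns
d = vΔt = 0.97053c × 1.0915 ns = 2.9097×10^8 m/s × 1.0915×10^-9 s = 0.318 m

d ≈ 0.318 m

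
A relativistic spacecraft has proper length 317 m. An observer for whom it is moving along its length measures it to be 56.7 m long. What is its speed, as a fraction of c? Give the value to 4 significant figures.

γ = L₀/L = 317/56.7 = 5.59083
β = √(1 − 1/γ²) = 0.9839

β ≈ 0.9839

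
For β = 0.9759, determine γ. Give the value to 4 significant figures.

γ = 1/√(1 − β²) = 1/√(1 − 0.9759²) = 1/√(0.0476192) = 4.583

γ ≈ 4.583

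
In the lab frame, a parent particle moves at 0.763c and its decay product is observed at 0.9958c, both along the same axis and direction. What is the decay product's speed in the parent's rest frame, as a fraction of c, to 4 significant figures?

u' ≈ 0.9692c

Inverse velocity addition: u' = (u − v)/(1 − uv/c²)
= (0.9958 − 0.763)/(1 − 0.9958×0.763) = 0.2328/0.240205 = 0.9692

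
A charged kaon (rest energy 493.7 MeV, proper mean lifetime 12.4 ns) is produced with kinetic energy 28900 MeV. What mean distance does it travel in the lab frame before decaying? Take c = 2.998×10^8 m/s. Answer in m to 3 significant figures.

γ = 1 + K/(m₀c²) = 1 + 28900/493.7 = 59.538
β = √(1 − 1/γ²) = 0.99986
Dilated lifetime: γτ₀ = 59.538 × 12.4 ns = 738.27 ns
d = βc·γτ₀ = 0.99986 × (2.998×10^8 m/s) × 7.3827×10^-7 s = 221 m

d ≈ 221 m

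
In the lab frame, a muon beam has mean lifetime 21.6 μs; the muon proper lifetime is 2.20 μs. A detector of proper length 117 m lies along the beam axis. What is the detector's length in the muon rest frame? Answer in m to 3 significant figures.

Time dilation ⇒ γ = Δt/τ₀ = 21.6/2.20 = 9.8182
Length contraction: L = L₀/γ = 117/9.8182 = 11.9 m

L ≈ 11.9 m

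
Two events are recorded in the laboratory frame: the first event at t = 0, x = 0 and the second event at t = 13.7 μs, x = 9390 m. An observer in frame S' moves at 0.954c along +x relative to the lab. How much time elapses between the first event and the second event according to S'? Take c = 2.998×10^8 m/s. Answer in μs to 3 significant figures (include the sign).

γ = 1/√(1 − 0.954²) = 3.3355
Δt' = γ(Δt − vΔx/c²) = 3.3355 × (13.7 μs − 0.954×9390 m / (2.998×10^8 m/s))
= 3.3355 × (-16.180 μs) = -54.0 μs

Δt' ≈ -54.0 μs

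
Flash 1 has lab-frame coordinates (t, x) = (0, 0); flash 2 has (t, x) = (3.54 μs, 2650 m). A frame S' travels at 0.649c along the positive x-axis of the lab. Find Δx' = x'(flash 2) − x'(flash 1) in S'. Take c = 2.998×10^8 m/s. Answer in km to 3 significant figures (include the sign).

Δx' ≈ 2.58 km

γ = 1/√(1 − 0.649²) = 1.3144
Δx' = γ(Δx − vΔt) = 1.3144 × (2650 m − 0.649×(2.998×10^8 m/s)×3.54×10^-6 s)
= 1.3144 × (1961.2 m) = 2.58 km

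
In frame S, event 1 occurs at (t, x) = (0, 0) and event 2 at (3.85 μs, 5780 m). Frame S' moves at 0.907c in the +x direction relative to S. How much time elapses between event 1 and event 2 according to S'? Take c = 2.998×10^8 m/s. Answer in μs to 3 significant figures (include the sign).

γ = 1/√(1 − 0.907²) = 2.3746
Δt' = γ(Δt − vΔx/c²) = 2.3746 × (3.85 μs − 0.907×5780 m / (2.998×10^8 m/s))
= 2.3746 × (-13.637 μs) = -32.4 μs

Δt' ≈ -32.4 μs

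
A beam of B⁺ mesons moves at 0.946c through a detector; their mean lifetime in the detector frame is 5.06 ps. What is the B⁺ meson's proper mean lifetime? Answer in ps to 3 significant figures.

γ = 1/√(1 − 0.946²) = 3.0848
Proper time: τ₀ = Δt/γ = 5.06/3.0848 = 1.64 ps

τ₀ ≈ 1.64 ps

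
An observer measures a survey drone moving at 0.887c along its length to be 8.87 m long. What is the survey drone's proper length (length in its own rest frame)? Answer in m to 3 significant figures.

L₀ ≈ 19.2 m

γ = 1/√(1 − 0.887²) = 2.1656
L₀ = γL = 2.1656 × 8.87 = 19.2 m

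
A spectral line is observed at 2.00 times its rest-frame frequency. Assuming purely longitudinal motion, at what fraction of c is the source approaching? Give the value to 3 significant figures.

f_obs/f_src = √((1+β)/(1−β)) = 2.00  ⇒  (1+β)/(1−β) = 4.0000
β = |1 − D²|/(1 + D²) = |1 − 4.0000|/(1 + 4.0000) = 0.600

β ≈ 0.600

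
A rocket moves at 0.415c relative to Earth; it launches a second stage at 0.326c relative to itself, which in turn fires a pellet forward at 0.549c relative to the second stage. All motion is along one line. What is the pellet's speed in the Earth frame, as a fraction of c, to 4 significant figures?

u ≈ 0.8847c

Compose boost 2: (0.326 + 0.415)/(1 + 0.326×0.415) = 0.7410/1.13529 = 0.652697
Compose boost 3: (0.549 + 0.652697)/(1 + 0.549×0.652697) = 1.20170/1.35833 = 0.8847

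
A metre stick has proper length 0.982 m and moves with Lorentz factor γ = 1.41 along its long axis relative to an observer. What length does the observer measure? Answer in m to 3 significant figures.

L ≈ 0.696 m

γ = 1.41 (given)
Length contraction: L = L₀/γ = 0.982/1.41 = 0.696 m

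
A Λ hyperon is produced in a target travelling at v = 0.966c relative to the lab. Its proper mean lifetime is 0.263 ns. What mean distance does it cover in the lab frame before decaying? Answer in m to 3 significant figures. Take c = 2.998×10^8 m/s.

γ = 1/√(1 − 0.966²) = 3.8678
Dilated lifetime: Δt = γτ₀ = 3.8678 × 0.263 ns = 1.0172 ns
d = vΔt = 0.966c × 1.0172 ns = 2.8961×10^8 m/s × 1.0172×10^-9 s = 0.295 m

d ≈ 0.295 m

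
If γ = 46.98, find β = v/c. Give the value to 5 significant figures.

β = √(1 − 1/γ²) = √(1 − 1/46.98²) = √(0.9995469) = 0.99977

β ≈ 0.99977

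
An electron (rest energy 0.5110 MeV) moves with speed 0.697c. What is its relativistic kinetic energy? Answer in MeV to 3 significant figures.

γ = 1/√(1 − 0.697²) = 1.3946
K = (γ − 1)m₀c² = (1.3946 − 1) × 0.5110 MeV = 0.39456 × 0.5110 MeV = 0.202 MeV

K ≈ 0.202 MeV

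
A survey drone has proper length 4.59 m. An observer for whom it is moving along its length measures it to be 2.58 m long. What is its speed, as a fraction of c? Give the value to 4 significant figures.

β ≈ 0.8271

γ = L₀/L = 4.59/2.58 = 1.77907
β = √(1 − 1/γ²) = 0.8271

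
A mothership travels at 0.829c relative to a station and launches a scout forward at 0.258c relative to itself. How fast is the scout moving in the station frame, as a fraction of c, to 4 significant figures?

u ≈ 0.8955c

Compose boost 2: (0.258 + 0.829)/(1 + 0.258×0.829) = 1.087/1.21388 = 0.8955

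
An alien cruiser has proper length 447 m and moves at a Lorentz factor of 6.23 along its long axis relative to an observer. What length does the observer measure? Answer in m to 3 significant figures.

γ = 6.23 (given)
Length contraction: L = L₀/γ = 447/6.23 = 71.7 m

L ≈ 71.7 m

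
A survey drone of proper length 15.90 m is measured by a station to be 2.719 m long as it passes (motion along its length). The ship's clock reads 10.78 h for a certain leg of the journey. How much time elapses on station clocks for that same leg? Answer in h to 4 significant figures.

Length contraction ⇒ γ = L₀/L = 15.90/2.719 = 5.84774
Time dilation: Δt = γτ₀ = 5.84774 × 10.78 h = 63.04 h

Δt ≈ 63.04 h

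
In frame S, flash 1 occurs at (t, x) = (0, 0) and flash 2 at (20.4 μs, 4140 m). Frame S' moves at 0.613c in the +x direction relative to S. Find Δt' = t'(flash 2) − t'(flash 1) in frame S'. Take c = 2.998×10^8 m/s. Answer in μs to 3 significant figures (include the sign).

Δt' ≈ 15.1 μs

γ = 1/√(1 − 0.613²) = 1.2657
Δt' = γ(Δt − vΔx/c²) = 1.2657 × (20.4 μs − 0.613×4140 m / (2.998×10^8 m/s))
= 1.2657 × (11.935 μs) = 15.1 μs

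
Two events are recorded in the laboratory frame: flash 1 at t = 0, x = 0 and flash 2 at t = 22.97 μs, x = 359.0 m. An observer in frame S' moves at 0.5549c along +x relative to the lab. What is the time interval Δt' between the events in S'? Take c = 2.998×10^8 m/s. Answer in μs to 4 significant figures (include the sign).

Δt' ≈ 26.81 μs

γ = 1/√(1 − 0.5549²) = 1.20204
Δt' = γ(Δt − vΔx/c²) = 1.20204 × (22.97 μs − 0.5549×359.0 m / (2.998×10^8 m/s))
= 1.20204 × (22.3055 μs) = 26.81 μs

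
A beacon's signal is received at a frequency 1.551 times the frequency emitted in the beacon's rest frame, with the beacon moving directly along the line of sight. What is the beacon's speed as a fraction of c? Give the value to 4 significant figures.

f_obs/f_src = √((1+β)/(1−β)) = 1.551  ⇒  (1+β)/(1−β) = 2.40560
β = |1 − D²|/(1 + D²) = |1 − 2.40560|/(1 + 2.40560) = 0.4127

β ≈ 0.4127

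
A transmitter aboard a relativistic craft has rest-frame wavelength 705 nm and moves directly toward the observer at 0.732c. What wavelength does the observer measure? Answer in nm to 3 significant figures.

Relativistic Doppler: λ_obs = λ_src √((1−β)/(1+β))
= 705 × √(0.26800/1.7320) = 705 × 0.39336 = 277 nm

λ_obs ≈ 277 nm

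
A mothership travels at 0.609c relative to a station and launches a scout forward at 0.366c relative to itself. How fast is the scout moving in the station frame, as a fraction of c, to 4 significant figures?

Compose boost 2: (0.366 + 0.609)/(1 + 0.366×0.609) = 0.9750/1.22289 = 0.7973

u ≈ 0.7973c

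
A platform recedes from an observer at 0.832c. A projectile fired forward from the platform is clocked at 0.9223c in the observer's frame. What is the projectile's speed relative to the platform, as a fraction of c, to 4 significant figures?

u' ≈ 0.3881c

Inverse velocity addition: u' = (u − v)/(1 − uv/c²)
= (0.9223 − 0.832)/(1 − 0.9223×0.832) = 0.09030/0.232646 = 0.3881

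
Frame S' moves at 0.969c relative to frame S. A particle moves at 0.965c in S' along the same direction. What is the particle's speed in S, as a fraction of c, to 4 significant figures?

Relativistic velocity addition: u = (u' + v)/(1 + u'v/c²)
= (0.965 + 0.969)/(1 + 0.965×0.969) = 1.934/1.93508 = 0.9994

u ≈ 0.9994c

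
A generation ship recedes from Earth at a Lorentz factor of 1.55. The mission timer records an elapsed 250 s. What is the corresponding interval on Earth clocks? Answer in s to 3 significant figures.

Δt ≈ 388 s

γ = 1.55 (given)
Time dilation: Δt = γτ₀ = 1.55 × 250 s = 388 s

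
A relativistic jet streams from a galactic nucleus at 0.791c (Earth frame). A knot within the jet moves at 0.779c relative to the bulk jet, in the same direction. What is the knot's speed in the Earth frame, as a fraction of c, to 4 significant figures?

Relativistic velocity addition: u = (u' + v)/(1 + u'v/c²)
= (0.779 + 0.791)/(1 + 0.779×0.791) = 1.570/1.61619 = 0.9714

u ≈ 0.9714c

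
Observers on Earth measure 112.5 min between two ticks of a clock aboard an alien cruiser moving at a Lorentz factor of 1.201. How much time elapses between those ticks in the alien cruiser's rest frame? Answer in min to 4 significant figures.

γ = 1.201 (given)
Proper time: τ₀ = Δt/γ = 112.5/1.201 = 93.67 min

τ₀ ≈ 93.67 min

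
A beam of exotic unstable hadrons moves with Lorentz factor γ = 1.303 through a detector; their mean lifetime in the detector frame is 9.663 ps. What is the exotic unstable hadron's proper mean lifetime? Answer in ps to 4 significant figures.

τ₀ ≈ 7.416 ps

γ = 1.303 (given)
Proper time: τ₀ = Δt/γ = 9.663/1.303 = 7.416 ps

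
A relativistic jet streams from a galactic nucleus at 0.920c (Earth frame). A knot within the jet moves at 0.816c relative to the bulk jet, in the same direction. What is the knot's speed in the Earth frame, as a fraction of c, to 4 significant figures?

Relativistic velocity addition: u = (u' + v)/(1 + u'v/c²)
= (0.816 + 0.920)/(1 + 0.816×0.920) = 1.736/1.75072 = 0.9916

u ≈ 0.9916c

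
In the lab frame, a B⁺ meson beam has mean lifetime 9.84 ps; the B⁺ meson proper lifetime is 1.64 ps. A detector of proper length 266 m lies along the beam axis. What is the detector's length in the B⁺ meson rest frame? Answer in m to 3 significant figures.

Time dilation ⇒ γ = Δt/τ₀ = 9.84/1.64 = 6.0000
Length contraction: L = L₀/γ = 266/6.0000 = 44.3 m

L ≈ 44.3 m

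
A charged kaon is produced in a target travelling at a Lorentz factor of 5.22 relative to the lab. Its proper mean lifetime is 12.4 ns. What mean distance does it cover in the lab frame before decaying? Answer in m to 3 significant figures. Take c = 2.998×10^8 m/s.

d ≈ 19.0 m

β = √(1 − 1/γ²) = √(1 − 1/5.22²) = 0.98148
Dilated lifetime: Δt = γτ₀ = 5.22 × 12.4 ns = 64.728 ns
d = vΔt = 0.98148c × 64.728 ns = 2.9425×10^8 m/s × 6.4728×10^-8 s = 19.0 m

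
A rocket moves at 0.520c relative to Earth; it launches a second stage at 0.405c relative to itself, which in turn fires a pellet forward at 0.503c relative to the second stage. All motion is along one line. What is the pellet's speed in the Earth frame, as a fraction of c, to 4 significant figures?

Compose boost 2: (0.405 + 0.520)/(1 + 0.405×0.520) = 0.9250/1.21060 = 0.764084
Compose boost 3: (0.503 + 0.764084)/(1 + 0.503×0.764084) = 1.26708/1.38433 = 0.9153

u ≈ 0.9153c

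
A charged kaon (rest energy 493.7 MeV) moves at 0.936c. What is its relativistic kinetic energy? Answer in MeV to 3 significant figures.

K ≈ 909 MeV

γ = 1/√(1 − 0.936²) = 2.8409
K = (γ − 1)m₀c² = (2.8409 − 1) × 493.7 MeV = 1.8409 × 493.7 MeV = 909 MeV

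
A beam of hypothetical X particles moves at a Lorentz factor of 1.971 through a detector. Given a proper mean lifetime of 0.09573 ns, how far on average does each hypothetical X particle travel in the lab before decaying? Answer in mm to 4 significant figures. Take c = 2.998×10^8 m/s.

β = √(1 − 1/γ²) = √(1 − 1/1.971²) = 0.861736
Dilated lifetime: Δt = γτ₀ = 1.971 × 0.09573 ns = 0.188684 ns
d = vΔt = 0.861736c × 0.188684 ns = 2.58349×10^8 m/s × 1.88684×10^-10 s = 48.75 mm

d ≈ 48.75 mm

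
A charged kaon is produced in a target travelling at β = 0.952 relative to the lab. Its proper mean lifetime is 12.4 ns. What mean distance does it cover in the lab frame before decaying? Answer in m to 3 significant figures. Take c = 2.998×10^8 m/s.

γ = 1/√(1 − 0.952²) = 3.2669
Dilated lifetime: Δt = γτ₀ = 3.2669 × 12.4 ns = 40.510 ns
d = vΔt = 0.952c × 40.510 ns = 2.8541×10^8 m/s × 4.0510×10^-8 s = 11.6 m

d ≈ 11.6 m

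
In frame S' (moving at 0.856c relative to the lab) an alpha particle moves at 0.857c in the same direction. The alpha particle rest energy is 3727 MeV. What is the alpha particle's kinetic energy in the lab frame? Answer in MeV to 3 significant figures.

u_lab = (0.857 + 0.856)/(1 + 0.857×0.856) = 0.988122
γ = 1/√(1 − 0.988122²) = 6.5073
K = (γ − 1)m₀c² = (6.5073 − 1) × 3727 = 5.5073 × 3727 = 20500 MeV

K ≈ 20500 MeV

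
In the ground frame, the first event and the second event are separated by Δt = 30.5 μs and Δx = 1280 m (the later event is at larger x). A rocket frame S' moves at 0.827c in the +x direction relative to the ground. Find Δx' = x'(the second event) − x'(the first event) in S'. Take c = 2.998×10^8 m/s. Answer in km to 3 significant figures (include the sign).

γ = 1/√(1 − 0.827²) = 1.7787
Δx' = γ(Δx − vΔt) = 1.7787 × (1280 m − 0.827×(2.998×10^8 m/s)×30.5×10^-6 s)
= 1.7787 × (-6282.0 m) = -11.2 km

Δx' ≈ -11.2 km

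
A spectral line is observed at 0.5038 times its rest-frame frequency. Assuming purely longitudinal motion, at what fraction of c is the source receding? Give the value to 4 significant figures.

β ≈ 0.5951

f_obs/f_src = √((1−β)/(1+β)) = 0.5038  ⇒  (1−β)/(1+β) = 0.253814
β = |1 − D²|/(1 + D²) = |1 − 0.253814|/(1 + 0.253814) = 0.5951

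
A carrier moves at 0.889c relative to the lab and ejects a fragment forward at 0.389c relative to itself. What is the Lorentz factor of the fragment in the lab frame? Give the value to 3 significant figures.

γ ≈ 3.19

u_lab = (0.389 + 0.889)/(1 + 0.389×0.889) = 1.278/1.34582 = 0.949606
γ = 1/√(1 − 0.949606²) = 3.19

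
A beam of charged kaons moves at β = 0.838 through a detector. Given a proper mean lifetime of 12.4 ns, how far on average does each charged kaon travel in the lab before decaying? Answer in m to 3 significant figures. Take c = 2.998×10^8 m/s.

d ≈ 5.71 m

γ = 1/√(1 − 0.838²) = 1.8326
Dilated lifetime: Δt = γτ₀ = 1.8326 × 12.4 ns = 22.724 ns
d = vΔt = 0.838c × 22.724 ns = 2.5123×10^8 m/s × 2.2724×10^-8 s = 5.71 m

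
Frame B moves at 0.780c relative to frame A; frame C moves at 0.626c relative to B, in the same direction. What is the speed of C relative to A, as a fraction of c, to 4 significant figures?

u ≈ 0.9447c

Compose boost 2: (0.626 + 0.780)/(1 + 0.626×0.780) = 1.406/1.48828 = 0.9447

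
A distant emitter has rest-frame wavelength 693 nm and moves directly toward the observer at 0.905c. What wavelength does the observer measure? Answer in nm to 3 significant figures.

Relativistic Doppler: λ_obs = λ_src √((1−β)/(1+β))
= 693 × √(0.095000/1.9050) = 693 × 0.22331 = 155 nm

λ_obs ≈ 155 nm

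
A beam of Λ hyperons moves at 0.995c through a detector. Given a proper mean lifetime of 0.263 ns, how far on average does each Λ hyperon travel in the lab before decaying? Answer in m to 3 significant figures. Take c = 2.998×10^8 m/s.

d ≈ 0.786 m

γ = 1/√(1 − 0.995²) = 10.013
Dilated lifetime: Δt = γτ₀ = 10.013 × 0.263 ns = 2.6333 ns
d = vΔt = 0.995c × 2.6333 ns = 2.9830×10^8 m/s × 2.6333×10^-9 s = 0.786 m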